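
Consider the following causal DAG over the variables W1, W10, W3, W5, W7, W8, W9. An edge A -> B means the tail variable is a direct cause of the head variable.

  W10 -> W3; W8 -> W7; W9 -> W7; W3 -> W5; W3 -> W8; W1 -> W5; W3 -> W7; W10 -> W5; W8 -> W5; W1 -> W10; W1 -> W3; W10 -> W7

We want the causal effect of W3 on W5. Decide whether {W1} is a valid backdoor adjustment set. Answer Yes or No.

No

Backdoor paths from W3 to W5 (paths whose first edge points into W3):
  P1: W3 <- W1 -> W10 -> W7 <- W8 -> W5
  P2: W3 <- W1 -> W10 -> W5
  P3: W3 <- W1 -> W5
  P4: W3 <- W10 <- W1 -> W5
  P5: W3 <- W10 -> W7 <- W8 -> W5
  P6: W3 <- W10 -> W5
Condition 1 (no descendant of W3 in the set): holds — descendants of W3 are {W5, W7, W8}; none are in {W1}.
Condition 2 (every backdoor path blocked by {W1}):
  P1: blocked at fork node W1 ∈ conditioning set.
  P2: blocked at fork node W1 ∈ conditioning set.
  P3: blocked at fork node W1 ∈ conditioning set.
  P4: blocked at fork node W1 ∈ conditioning set.
  P5: blocked at collider W7 (neither it nor any descendant is in the conditioning set).
  P6: open — no interior node is in the conditioning set.
{W1} does not satisfy the backdoor criterion.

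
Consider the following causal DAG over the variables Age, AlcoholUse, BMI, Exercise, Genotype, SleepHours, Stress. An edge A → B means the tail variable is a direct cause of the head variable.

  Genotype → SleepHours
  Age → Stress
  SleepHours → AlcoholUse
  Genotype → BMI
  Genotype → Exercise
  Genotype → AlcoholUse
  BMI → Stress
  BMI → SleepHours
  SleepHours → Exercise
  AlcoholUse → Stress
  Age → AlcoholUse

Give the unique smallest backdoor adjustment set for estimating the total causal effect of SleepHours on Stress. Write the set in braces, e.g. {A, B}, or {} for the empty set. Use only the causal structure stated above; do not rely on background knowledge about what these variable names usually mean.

Variables eligible for adjustment (non-descendants of SleepHours, excluding SleepHours and Stress): {Age, BMI, Genotype}.
Backdoor paths from SleepHours to Stress:
  P1: SleepHours <- Genotype -> BMI -> Stress
  P2: SleepHours <- Genotype -> AlcoholUse <- Age -> Stress
  P3: SleepHours <- Genotype -> AlcoholUse -> Stress
  P4: SleepHours <- BMI <- Genotype -> AlcoholUse <- Age -> Stress
  P5: SleepHours <- BMI <- Genotype -> AlcoholUse -> Stress
  P6: SleepHours <- BMI -> Stress
The empty set is not sufficient: P1 (SleepHours <- Genotype -> BMI -> Stress) has no collider blocking it and no conditioned non-collider, so it is open.
Try {BMI, Genotype}:
  P1: blocked at fork node Genotype ∈ conditioning set.
  P2: blocked at fork node Genotype ∈ conditioning set.
  P3: blocked at fork node Genotype ∈ conditioning set.
  P4: blocked at chain node BMI ∈ conditioning set.
  P5: blocked at chain node BMI ∈ conditioning set.
  P6: blocked at fork node BMI ∈ conditioning set.
{BMI, Genotype} contains no descendant of SleepHours and blocks every backdoor path.
Every element of {BMI, Genotype} is needed (dropping BMI leaves P6 open; dropping Genotype leaves P3 open), so no proper subset is valid.
Among all size-2 subsets of the eligible variables, only {BMI, Genotype} blocks every backdoor path, so it is the unique smallest valid adjustment set.

{BMI, Genotype}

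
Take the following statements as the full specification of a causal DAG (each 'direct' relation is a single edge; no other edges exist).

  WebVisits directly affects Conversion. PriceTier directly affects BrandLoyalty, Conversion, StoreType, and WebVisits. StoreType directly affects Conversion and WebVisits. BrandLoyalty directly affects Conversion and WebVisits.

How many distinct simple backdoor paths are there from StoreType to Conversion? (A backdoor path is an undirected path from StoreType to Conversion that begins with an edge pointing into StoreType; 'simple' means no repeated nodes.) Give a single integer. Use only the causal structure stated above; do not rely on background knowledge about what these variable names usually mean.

A backdoor path from StoreType to Conversion is any simple undirected path whose first edge points into StoreType (i.e. leaves StoreType via a parent).
Parents of StoreType: {PriceTier}.
Enumerating:
  P1: StoreType <- PriceTier -> BrandLoyalty -> WebVisits -> Conversion
  P2: StoreType <- PriceTier -> BrandLoyalty -> Conversion
  P3: StoreType <- PriceTier -> WebVisits <- BrandLoyalty -> Conversion
  P4: StoreType <- PriceTier -> WebVisits -> Conversion
  P5: StoreType <- PriceTier -> Conversion
That exhausts the simple backdoor paths. Count: 5.

5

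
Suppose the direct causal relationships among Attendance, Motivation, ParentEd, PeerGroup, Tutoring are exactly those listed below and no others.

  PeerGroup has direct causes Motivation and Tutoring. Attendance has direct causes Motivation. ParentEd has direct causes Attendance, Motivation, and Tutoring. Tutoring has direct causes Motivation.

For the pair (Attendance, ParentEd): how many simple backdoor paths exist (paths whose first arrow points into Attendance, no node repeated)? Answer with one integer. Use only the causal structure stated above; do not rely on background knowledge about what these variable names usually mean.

A backdoor path from Attendance to ParentEd is any simple undirected path whose first edge points into Attendance (i.e. leaves Attendance via a parent).
Parents of Attendance: {Motivation}.
Enumerating:
  P1: Attendance <- Motivation -> Tutoring -> ParentEd
  P2: Attendance <- Motivation -> PeerGroup <- Tutoring -> ParentEd
  P3: Attendance <- Motivation -> ParentEd
That exhausts the simple backdoor paths. Count: 3.

3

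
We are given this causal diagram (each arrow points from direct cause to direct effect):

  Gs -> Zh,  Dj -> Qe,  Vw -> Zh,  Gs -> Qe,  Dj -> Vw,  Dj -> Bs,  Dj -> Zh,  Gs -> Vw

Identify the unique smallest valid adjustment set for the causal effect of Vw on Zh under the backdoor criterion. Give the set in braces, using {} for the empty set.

{Dj, Gs}

Variables eligible for adjustment (non-descendants of Vw, excluding Vw and Zh): {Bs, Dj, Gs, Qe}.
Backdoor paths from Vw to Zh:
  P1: Vw <- Dj -> Qe <- Gs -> Zh
  P2: Vw <- Dj -> Zh
  P3: Vw <- Gs -> Qe <- Dj -> Zh
  P4: Vw <- Gs -> Zh
The empty set is not sufficient: P2 (Vw <- Dj -> Zh) has no collider blocking it and no conditioned non-collider, so it is open.
Try {Dj, Gs}:
  P1: blocked at fork node Dj ∈ conditioning set.
  P2: blocked at fork node Dj ∈ conditioning set.
  P3: blocked at fork node Gs ∈ conditioning set.
  P4: blocked at fork node Gs ∈ conditioning set.
{Dj, Gs} contains no descendant of Vw and blocks every backdoor path.
Every element of {Dj, Gs} is needed (dropping Dj leaves P2 open; dropping Gs leaves P4 open), so no proper subset is valid.
Among all size-2 subsets of the eligible variables, only {Dj, Gs} blocks every backdoor path, so it is the unique smallest valid adjustment set.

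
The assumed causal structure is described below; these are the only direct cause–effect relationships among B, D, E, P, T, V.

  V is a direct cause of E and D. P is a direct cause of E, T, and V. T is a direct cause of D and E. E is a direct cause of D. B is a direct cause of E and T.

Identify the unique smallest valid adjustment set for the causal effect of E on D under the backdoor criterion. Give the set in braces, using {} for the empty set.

{T, V}

Variables eligible for adjustment (non-descendants of E, excluding E and D): {B, P, T, V}.
Backdoor paths from E to D:
  P1: E <- P -> V -> D
  P2: E <- P -> T -> D
  P3: E <- B -> T <- P -> V -> D
  P4: E <- B -> T -> D
  P5: E <- V <- P -> T -> D
  P6: E <- V -> D
  P7: E <- T <- P -> V -> D
  P8: E <- T -> D
The empty set is not sufficient: P1 (E <- P -> V -> D) has no collider blocking it and no conditioned non-collider, so it is open.
Try {T, V}:
  P1: blocked at chain node V ∈ conditioning set.
  P2: blocked at chain node T ∈ conditioning set.
  P3: blocked at chain node V ∈ conditioning set.
  P4: blocked at chain node T ∈ conditioning set.
  P5: blocked at chain node V ∈ conditioning set.
  P6: blocked at fork node V ∈ conditioning set.
  P7: blocked at chain node T ∈ conditioning set.
  P8: blocked at fork node T ∈ conditioning set.
{T, V} contains no descendant of E and blocks every backdoor path.
Every element of {T, V} is needed (dropping T leaves P2 open; dropping V leaves P1 open), so no proper subset is valid.
Among all size-2 subsets of the eligible variables, only {T, V} blocks every backdoor path, so it is the unique smallest valid adjustment set.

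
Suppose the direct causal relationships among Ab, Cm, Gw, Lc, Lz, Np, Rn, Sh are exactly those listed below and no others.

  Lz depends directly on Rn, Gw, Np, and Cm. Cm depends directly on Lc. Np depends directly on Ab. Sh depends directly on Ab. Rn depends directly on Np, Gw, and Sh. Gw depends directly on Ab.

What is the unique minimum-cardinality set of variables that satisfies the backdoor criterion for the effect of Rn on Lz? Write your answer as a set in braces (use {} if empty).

{Gw, Np}

Variables eligible for adjustment (non-descendants of Rn, excluding Rn and Lz): {Ab, Cm, Gw, Lc, Np, Sh}.
Backdoor paths from Rn to Lz:
  P1: Rn <- Gw <- Ab -> Np -> Lz
  P2: Rn <- Gw -> Lz
  P3: Rn <- Sh <- Ab -> Gw -> Lz
  P4: Rn <- Sh <- Ab -> Np -> Lz
  P5: Rn <- Np <- Ab -> Gw -> Lz
  P6: Rn <- Np -> Lz
The empty set is not sufficient: P1 (Rn <- Gw <- Ab -> Np -> Lz) has no collider blocking it and no conditioned non-collider, so it is open.
Try {Gw, Np}:
  P1: blocked at chain node Gw ∈ conditioning set.
  P2: blocked at fork node Gw ∈ conditioning set.
  P3: blocked at chain node Gw ∈ conditioning set.
  P4: blocked at chain node Np ∈ conditioning set.
  P5: blocked at chain node Np ∈ conditioning set.
  P6: blocked at fork node Np ∈ conditioning set.
{Gw, Np} contains no descendant of Rn and blocks every backdoor path.
Every element of {Gw, Np} is needed (dropping Gw leaves P2 open; dropping Np leaves P4 open), so no proper subset is valid.
Among all size-2 subsets of the eligible variables, only {Gw, Np} blocks every backdoor path, so it is the unique smallest valid adjustment set.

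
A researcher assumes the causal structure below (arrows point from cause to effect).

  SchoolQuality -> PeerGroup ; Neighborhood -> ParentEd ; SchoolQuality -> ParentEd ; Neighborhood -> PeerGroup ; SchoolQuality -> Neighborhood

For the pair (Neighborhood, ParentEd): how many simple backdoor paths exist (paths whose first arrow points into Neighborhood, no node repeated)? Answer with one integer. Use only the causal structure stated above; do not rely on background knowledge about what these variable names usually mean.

1

A backdoor path from Neighborhood to ParentEd is any simple undirected path whose first edge points into Neighborhood (i.e. leaves Neighborhood via a parent).
Parents of Neighborhood: {SchoolQuality}.
Enumerating:
  P1: Neighborhood <- SchoolQuality -> ParentEd
That exhausts the simple backdoor paths. Count: 1.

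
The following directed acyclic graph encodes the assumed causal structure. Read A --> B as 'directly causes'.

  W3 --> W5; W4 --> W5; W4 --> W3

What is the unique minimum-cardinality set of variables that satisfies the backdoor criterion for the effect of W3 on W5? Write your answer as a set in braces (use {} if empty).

{W4}

Variables eligible for adjustment (non-descendants of W3, excluding W3 and W5): {W4}.
Backdoor paths from W3 to W5:
  P1: W3 <- W4 -> W5
The empty set is not sufficient: P1 (W3 <- W4 -> W5) has no collider blocking it and no conditioned non-collider, so it is open.
Try {W4}:
  P1: blocked at fork node W4 ∈ conditioning set.
{W4} contains no descendant of W3 and blocks every backdoor path.
{W4} is the unique smallest valid adjustment set.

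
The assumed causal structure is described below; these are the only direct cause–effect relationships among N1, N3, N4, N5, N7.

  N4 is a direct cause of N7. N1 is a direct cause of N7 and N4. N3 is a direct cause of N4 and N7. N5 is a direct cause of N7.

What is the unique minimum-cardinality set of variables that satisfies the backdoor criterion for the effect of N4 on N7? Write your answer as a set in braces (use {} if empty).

{N1, N3}

Variables eligible for adjustment (non-descendants of N4, excluding N4 and N7): {N1, N3, N5}.
Backdoor paths from N4 to N7:
  P1: N4 <- N1 -> N7
  P2: N4 <- N3 -> N7
The empty set is not sufficient: P1 (N4 <- N1 -> N7) has no collider blocking it and no conditioned non-collider, so it is open.
Try {N1, N3}:
  P1: blocked at fork node N1 ∈ conditioning set.
  P2: blocked at fork node N3 ∈ conditioning set.
{N1, N3} contains no descendant of N4 and blocks every backdoor path.
Every element of {N1, N3} is needed (dropping N1 leaves P1 open; dropping N3 leaves P2 open), so no proper subset is valid.
Among all size-2 subsets of the eligible variables, only {N1, N3} blocks every backdoor path, so it is the unique smallest valid adjustment set.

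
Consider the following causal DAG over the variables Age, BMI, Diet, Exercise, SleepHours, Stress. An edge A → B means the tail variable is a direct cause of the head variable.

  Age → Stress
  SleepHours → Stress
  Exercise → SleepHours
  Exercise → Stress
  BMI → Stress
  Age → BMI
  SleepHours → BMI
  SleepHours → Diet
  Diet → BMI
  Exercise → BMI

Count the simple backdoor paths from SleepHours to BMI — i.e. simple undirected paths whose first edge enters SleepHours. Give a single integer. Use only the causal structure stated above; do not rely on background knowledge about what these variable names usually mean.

A backdoor path from SleepHours to BMI is any simple undirected path whose first edge points into SleepHours (i.e. leaves SleepHours via a parent).
Parents of SleepHours: {Exercise}.
Enumerating:
  P1: SleepHours <- Exercise -> BMI
  P2: SleepHours <- Exercise -> Stress <- Age -> BMI
  P3: SleepHours <- Exercise -> Stress <- BMI
That exhausts the simple backdoor paths. Count: 3.

3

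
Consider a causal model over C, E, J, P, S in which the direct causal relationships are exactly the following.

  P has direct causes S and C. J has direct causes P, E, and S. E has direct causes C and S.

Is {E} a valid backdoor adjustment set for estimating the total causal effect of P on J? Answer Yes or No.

No

Backdoor paths from P to J (paths whose first edge points into P):
  P1: P <- S -> E -> J
  P2: P <- S -> J
  P3: P <- C -> E <- S -> J
  P4: P <- C -> E -> J
Condition 1 (no descendant of P in the set): holds — descendants of P are {J}; none are in {E}.
Condition 2 (every backdoor path blocked by {E}):
  P1: blocked at chain node E ∈ conditioning set.
  P2: open — no interior node is in the conditioning set.
  P3: open — collider(s) E are conditioned on (or have a conditioned descendant) and no non-collider on the path is in the set.
  P4: blocked at chain node E ∈ conditioning set.
{E} does not satisfy the backdoor criterion.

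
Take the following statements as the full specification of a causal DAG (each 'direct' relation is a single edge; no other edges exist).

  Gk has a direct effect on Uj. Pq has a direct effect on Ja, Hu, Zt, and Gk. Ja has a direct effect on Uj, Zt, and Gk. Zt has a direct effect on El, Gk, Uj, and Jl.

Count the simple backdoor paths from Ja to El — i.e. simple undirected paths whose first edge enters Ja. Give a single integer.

3

A backdoor path from Ja to El is any simple undirected path whose first edge points into Ja (i.e. leaves Ja via a parent).
Parents of Ja: {Pq}.
Enumerating:
  P1: Ja <- Pq -> Zt -> El
  P2: Ja <- Pq -> Gk <- Zt -> El
  P3: Ja <- Pq -> Gk -> Uj <- Zt -> El
That exhausts the simple backdoor paths. Count: 3.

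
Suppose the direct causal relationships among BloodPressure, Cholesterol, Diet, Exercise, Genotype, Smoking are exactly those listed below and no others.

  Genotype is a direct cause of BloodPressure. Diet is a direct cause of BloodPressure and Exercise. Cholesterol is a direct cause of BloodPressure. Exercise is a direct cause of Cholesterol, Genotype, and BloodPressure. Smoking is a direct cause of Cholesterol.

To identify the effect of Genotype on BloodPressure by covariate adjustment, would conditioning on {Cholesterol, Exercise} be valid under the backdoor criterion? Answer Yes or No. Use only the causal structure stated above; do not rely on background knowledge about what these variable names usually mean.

Yes

Backdoor paths from Genotype to BloodPressure (paths whose first edge points into Genotype):
  P1: Genotype <- Exercise <- Diet -> BloodPressure
  P2: Genotype <- Exercise -> Cholesterol -> BloodPressure
  P3: Genotype <- Exercise -> BloodPressure
Condition 1 (no descendant of Genotype in the set): holds — descendants of Genotype are {BloodPressure}; none are in {Cholesterol, Exercise}.
Condition 2 (every backdoor path blocked by {Cholesterol, Exercise}):
  P1: blocked at chain node Exercise ∈ conditioning set.
  P2: blocked at fork node Exercise ∈ conditioning set.
  P3: blocked at fork node Exercise ∈ conditioning set.
{Cholesterol, Exercise} satisfies the backdoor criterion.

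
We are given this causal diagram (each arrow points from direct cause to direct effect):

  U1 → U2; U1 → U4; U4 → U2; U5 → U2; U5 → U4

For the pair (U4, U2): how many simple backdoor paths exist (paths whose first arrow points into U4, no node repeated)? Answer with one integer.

2

A backdoor path from U4 to U2 is any simple undirected path whose first edge points into U4 (i.e. leaves U4 via a parent).
Parents of U4: {U1, U5}.
Enumerating:
  P1: U4 <- U5 -> U2
  P2: U4 <- U1 -> U2
That exhausts the simple backdoor paths. Count: 2.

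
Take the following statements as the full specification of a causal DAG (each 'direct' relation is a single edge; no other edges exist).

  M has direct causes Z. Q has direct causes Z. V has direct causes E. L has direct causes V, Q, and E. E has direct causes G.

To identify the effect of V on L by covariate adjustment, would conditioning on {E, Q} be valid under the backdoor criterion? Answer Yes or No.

Backdoor paths from V to L (paths whose first edge points into V):
  P1: V <- E -> L
Condition 1 (no descendant of V in the set): holds — descendants of V are {L}; none are in {E, Q}.
Condition 2 (every backdoor path blocked by {E, Q}):
  P1: blocked at fork node E ∈ conditioning set.
{E, Q} satisfies the backdoor criterion.

Yes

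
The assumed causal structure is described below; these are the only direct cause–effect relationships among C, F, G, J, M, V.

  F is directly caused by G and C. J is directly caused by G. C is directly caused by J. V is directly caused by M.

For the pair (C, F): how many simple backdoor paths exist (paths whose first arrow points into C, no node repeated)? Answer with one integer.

A backdoor path from C to F is any simple undirected path whose first edge points into C (i.e. leaves C via a parent).
Parents of C: {J}.
Enumerating:
  P1: C <- J <- G -> F
That exhausts the simple backdoor paths. Count: 1.

1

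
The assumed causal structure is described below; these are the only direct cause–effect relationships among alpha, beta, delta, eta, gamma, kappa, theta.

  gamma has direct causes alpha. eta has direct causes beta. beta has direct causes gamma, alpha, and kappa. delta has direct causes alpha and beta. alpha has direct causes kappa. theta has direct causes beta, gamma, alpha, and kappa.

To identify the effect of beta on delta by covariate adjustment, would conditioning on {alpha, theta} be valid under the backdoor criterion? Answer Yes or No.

Backdoor paths from beta to delta (paths whose first edge points into beta):
  P1: beta <- kappa -> alpha -> delta
  P2: beta <- kappa -> theta <- alpha -> delta
  P3: beta <- kappa -> theta <- gamma <- alpha -> delta
  P4: beta <- alpha -> delta
  P5: beta <- gamma <- alpha -> delta
  P6: beta <- gamma -> theta <- kappa -> alpha -> delta
  P7: beta <- gamma -> theta <- alpha -> delta
Condition 1 (no descendant of beta in the set): FAILS — theta is a descendant of beta.
Condition 2 (every backdoor path blocked by {alpha, theta}):
  P1: blocked at chain node alpha ∈ conditioning set.
  P2: blocked at fork node alpha ∈ conditioning set.
  P3: blocked at fork node alpha ∈ conditioning set.
  P4: blocked at fork node alpha ∈ conditioning set.
  P5: blocked at fork node alpha ∈ conditioning set.
  P6: blocked at chain node alpha ∈ conditioning set.
  P7: blocked at fork node alpha ∈ conditioning set.
{alpha, theta} does not satisfy the backdoor criterion.

No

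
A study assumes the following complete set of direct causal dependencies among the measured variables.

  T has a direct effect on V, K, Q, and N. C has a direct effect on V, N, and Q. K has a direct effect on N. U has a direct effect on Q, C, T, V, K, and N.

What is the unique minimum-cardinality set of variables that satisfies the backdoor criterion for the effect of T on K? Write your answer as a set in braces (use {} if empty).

{U}

Variables eligible for adjustment (non-descendants of T, excluding T and K): {C, U}.
Backdoor paths from T to K:
  P1: T <- U -> C -> N <- K
  P2: T <- U -> K
  P3: T <- U -> Q <- C -> N <- K
  P4: T <- U -> N <- K
  P5: T <- U -> V <- C -> N <- K
The empty set is not sufficient: P2 (T <- U -> K) has no collider blocking it and no conditioned non-collider, so it is open.
Try {U}:
  P1: blocked at fork node U ∈ conditioning set.
  P2: blocked at fork node U ∈ conditioning set.
  P3: blocked at fork node U ∈ conditioning set.
  P4: blocked at fork node U ∈ conditioning set.
  P5: blocked at fork node U ∈ conditioning set.
{U} contains no descendant of T and blocks every backdoor path.
No other singleton works — e.g. {C} leaves P2 open — so {U} is the unique smallest valid adjustment set.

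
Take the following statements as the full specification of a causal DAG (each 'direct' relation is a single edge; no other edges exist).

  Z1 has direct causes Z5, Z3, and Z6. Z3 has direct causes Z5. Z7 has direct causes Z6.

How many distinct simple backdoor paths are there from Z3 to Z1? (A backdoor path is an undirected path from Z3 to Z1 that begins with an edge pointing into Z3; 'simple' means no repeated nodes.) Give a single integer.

1

A backdoor path from Z3 to Z1 is any simple undirected path whose first edge points into Z3 (i.e. leaves Z3 via a parent).
Parents of Z3: {Z5}.
Enumerating:
  P1: Z3 <- Z5 -> Z1
That exhausts the simple backdoor paths. Count: 1.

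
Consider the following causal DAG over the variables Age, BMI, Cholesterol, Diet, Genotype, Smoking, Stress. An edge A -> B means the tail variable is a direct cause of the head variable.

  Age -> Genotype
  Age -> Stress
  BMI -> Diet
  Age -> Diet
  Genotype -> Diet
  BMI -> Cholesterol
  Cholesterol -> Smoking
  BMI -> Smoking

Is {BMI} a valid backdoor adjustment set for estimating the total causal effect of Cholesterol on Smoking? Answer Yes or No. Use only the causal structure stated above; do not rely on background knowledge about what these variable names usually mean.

Yes

Backdoor paths from Cholesterol to Smoking (paths whose first edge points into Cholesterol):
  P1: Cholesterol <- BMI -> Smoking
Condition 1 (no descendant of Cholesterol in the set): holds — descendants of Cholesterol are {Smoking}; none are in {BMI}.
Condition 2 (every backdoor path blocked by {BMI}):
  P1: blocked at fork node BMI ∈ conditioning set.
{BMI} satisfies the backdoor criterion.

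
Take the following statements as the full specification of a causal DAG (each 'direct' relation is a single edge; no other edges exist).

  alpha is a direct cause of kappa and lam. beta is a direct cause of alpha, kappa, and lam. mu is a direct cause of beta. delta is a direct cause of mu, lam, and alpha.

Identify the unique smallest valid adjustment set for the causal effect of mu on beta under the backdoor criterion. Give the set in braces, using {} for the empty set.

{}

Variables eligible for adjustment (non-descendants of mu, excluding mu and beta): {delta}.
Backdoor paths from mu to beta:
  P1: mu <- delta -> alpha <- beta
  P2: mu <- delta -> alpha -> kappa <- beta
  P3: mu <- delta -> alpha -> lam <- beta
  P4: mu <- delta -> lam <- beta
  P5: mu <- delta -> lam <- alpha <- beta
  P6: mu <- delta -> lam <- alpha -> kappa <- beta
Each backdoor path contains an unconditioned collider, so every path is already blocked with the empty conditioning set:
  P1: blocked at collider alpha (neither it nor any descendant is in the conditioning set).
  P2: blocked at collider kappa (neither it nor any descendant is in the conditioning set).
  P3: blocked at collider lam (neither it nor any descendant is in the conditioning set).
  P4: blocked at collider lam (neither it nor any descendant is in the conditioning set).
  P5: blocked at collider lam (neither it nor any descendant is in the conditioning set).
  P6: blocked at collider lam (neither it nor any descendant is in the conditioning set).
The empty set is therefore the unique smallest valid set.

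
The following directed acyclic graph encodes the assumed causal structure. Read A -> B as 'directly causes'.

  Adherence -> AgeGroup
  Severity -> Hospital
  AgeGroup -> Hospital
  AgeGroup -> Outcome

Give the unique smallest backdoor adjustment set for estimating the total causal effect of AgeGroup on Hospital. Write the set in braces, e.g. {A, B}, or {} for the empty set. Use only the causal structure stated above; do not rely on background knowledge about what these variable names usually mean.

Variables eligible for adjustment (non-descendants of AgeGroup, excluding AgeGroup and Hospital): {Adherence, Severity}.
Backdoor paths from AgeGroup to Hospital:
  (none)
With no backdoor paths the empty set already satisfies the criterion, and it is trivially minimal.

{}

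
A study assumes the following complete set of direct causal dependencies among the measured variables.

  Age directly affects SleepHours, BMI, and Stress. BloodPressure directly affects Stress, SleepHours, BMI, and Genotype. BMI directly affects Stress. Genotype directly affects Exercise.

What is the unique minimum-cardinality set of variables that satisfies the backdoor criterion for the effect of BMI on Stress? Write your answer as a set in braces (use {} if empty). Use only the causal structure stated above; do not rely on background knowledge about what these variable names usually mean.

{Age, BloodPressure}

Variables eligible for adjustment (non-descendants of BMI, excluding BMI and Stress): {Age, BloodPressure, Exercise, Genotype, SleepHours}.
Backdoor paths from BMI to Stress:
  P1: BMI <- Age -> Stress
  P2: BMI <- Age -> SleepHours <- BloodPressure -> Stress
  P3: BMI <- BloodPressure -> Stress
  P4: BMI <- BloodPressure -> SleepHours <- Age -> Stress
The empty set is not sufficient: P1 (BMI <- Age -> Stress) has no collider blocking it and no conditioned non-collider, so it is open.
Try {Age, BloodPressure}:
  P1: blocked at fork node Age ∈ conditioning set.
  P2: blocked at fork node Age ∈ conditioning set.
  P3: blocked at fork node BloodPressure ∈ conditioning set.
  P4: blocked at fork node BloodPressure ∈ conditioning set.
{Age, BloodPressure} contains no descendant of BMI and blocks every backdoor path.
Every element of {Age, BloodPressure} is needed (dropping Age leaves P1 open; dropping BloodPressure leaves P3 open), so no proper subset is valid.
Among all size-2 subsets of the eligible variables, only {Age, BloodPressure} blocks every backdoor path, so it is the unique smallest valid adjustment set.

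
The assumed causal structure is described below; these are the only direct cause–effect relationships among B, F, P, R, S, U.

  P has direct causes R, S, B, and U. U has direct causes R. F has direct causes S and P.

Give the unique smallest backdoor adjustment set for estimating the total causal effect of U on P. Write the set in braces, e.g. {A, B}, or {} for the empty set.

Variables eligible for adjustment (non-descendants of U, excluding U and P): {B, R, S}.
Backdoor paths from U to P:
  P1: U <- R -> P
The empty set is not sufficient: P1 (U <- R -> P) has no collider blocking it and no conditioned non-collider, so it is open.
Try {R}:
  P1: blocked at fork node R ∈ conditioning set.
{R} contains no descendant of U and blocks every backdoor path.
No other singleton works — e.g. {S} leaves P1 open — so {R} is the unique smallest valid adjustment set.

{R}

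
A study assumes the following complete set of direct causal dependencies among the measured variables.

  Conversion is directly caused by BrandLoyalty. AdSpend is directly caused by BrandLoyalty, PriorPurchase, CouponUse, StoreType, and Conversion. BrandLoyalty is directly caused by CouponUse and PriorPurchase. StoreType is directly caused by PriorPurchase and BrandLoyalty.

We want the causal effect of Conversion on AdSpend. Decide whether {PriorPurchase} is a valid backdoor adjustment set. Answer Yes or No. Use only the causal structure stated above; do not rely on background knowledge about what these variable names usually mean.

Backdoor paths from Conversion to AdSpend (paths whose first edge points into Conversion):
  P1: Conversion <- BrandLoyalty <- CouponUse -> AdSpend
  P2: Conversion <- BrandLoyalty <- PriorPurchase -> StoreType -> AdSpend
  P3: Conversion <- BrandLoyalty <- PriorPurchase -> AdSpend
  P4: Conversion <- BrandLoyalty -> StoreType <- PriorPurchase -> AdSpend
  P5: Conversion <- BrandLoyalty -> StoreType -> AdSpend
  P6: Conversion <- BrandLoyalty -> AdSpend
Condition 1 (no descendant of Conversion in the set): holds — descendants of Conversion are {AdSpend}; none are in {PriorPurchase}.
Condition 2 (every backdoor path blocked by {PriorPurchase}):
  P1: open — no interior node is in the conditioning set.
  P2: blocked at fork node PriorPurchase ∈ conditioning set.
  P3: blocked at fork node PriorPurchase ∈ conditioning set.
  P4: blocked at collider StoreType (neither it nor any descendant is in the conditioning set).
  P5: open — no interior node is in the conditioning set.
  P6: open — no interior node is in the conditioning set.
{PriorPurchase} does not satisfy the backdoor criterion.

No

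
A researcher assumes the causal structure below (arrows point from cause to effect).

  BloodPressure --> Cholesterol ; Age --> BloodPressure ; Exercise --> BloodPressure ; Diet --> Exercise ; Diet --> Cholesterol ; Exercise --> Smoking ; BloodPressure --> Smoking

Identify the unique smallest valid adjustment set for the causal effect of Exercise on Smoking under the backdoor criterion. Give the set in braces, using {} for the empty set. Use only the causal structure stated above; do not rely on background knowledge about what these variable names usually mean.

Variables eligible for adjustment (non-descendants of Exercise, excluding Exercise and Smoking): {Age, Diet}.
Backdoor paths from Exercise to Smoking:
  P1: Exercise <- Diet -> Cholesterol <- BloodPressure -> Smoking
Each backdoor path contains an unconditioned collider, so every path is already blocked with the empty conditioning set:
  P1: blocked at collider Cholesterol (neither it nor any descendant is in the conditioning set).
The empty set is therefore the unique smallest valid set.

{}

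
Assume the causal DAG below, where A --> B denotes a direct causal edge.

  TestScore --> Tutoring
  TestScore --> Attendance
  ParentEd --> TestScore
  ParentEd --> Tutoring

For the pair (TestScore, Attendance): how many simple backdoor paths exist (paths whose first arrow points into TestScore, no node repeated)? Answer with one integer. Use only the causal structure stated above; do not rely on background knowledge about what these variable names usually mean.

0

A backdoor path from TestScore to Attendance is any simple undirected path whose first edge points into TestScore (i.e. leaves TestScore via a parent).
Parents of TestScore: {ParentEd}.
No simple path from any parent of TestScore reaches Attendance without revisiting TestScore, so there are no backdoor paths.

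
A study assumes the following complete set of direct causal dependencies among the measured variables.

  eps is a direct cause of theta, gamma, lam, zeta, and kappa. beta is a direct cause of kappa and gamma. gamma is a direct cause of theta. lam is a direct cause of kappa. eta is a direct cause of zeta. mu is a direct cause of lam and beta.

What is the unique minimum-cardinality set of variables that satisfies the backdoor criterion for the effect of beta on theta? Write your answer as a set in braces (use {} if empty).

{}

Variables eligible for adjustment (non-descendants of beta, excluding beta and theta): {eps, eta, lam, mu, zeta}.
Backdoor paths from beta to theta:
  P1: beta <- mu -> lam <- eps -> gamma -> theta
  P2: beta <- mu -> lam <- eps -> theta
  P3: beta <- mu -> lam -> kappa <- eps -> gamma -> theta
  P4: beta <- mu -> lam -> kappa <- eps -> theta
Each backdoor path contains an unconditioned collider, so every path is already blocked with the empty conditioning set:
  P1: blocked at collider lam (neither it nor any descendant is in the conditioning set).
  P2: blocked at collider lam (neither it nor any descendant is in the conditioning set).
  P3: blocked at collider kappa (neither it nor any descendant is in the conditioning set).
  P4: blocked at collider kappa (neither it nor any descendant is in the conditioning set).
The empty set is therefore the unique smallest valid set.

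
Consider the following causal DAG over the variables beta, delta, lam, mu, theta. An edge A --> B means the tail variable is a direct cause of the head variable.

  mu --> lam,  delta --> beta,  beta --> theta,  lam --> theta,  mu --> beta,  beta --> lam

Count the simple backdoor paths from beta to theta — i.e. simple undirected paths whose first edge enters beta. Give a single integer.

A backdoor path from beta to theta is any simple undirected path whose first edge points into beta (i.e. leaves beta via a parent).
Parents of beta: {delta, mu}.
Enumerating:
  P1: beta <- mu -> lam -> theta
That exhausts the simple backdoor paths. Count: 1.

1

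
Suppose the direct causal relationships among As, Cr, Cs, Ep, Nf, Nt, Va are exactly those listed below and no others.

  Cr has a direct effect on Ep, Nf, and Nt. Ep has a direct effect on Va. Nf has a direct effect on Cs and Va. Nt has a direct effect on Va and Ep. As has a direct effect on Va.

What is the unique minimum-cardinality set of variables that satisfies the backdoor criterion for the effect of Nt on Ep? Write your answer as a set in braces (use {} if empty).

{Cr}

Variables eligible for adjustment (non-descendants of Nt, excluding Nt and Ep): {As, Cr, Cs, Nf}.
Backdoor paths from Nt to Ep:
  P1: Nt <- Cr -> Nf -> Va <- Ep
  P2: Nt <- Cr -> Ep
The empty set is not sufficient: P2 (Nt <- Cr -> Ep) has no collider blocking it and no conditioned non-collider, so it is open.
Try {Cr}:
  P1: blocked at fork node Cr ∈ conditioning set.
  P2: blocked at fork node Cr ∈ conditioning set.
{Cr} contains no descendant of Nt and blocks every backdoor path.
No other singleton works — e.g. {Nf} leaves P2 open — so {Cr} is the unique smallest valid adjustment set.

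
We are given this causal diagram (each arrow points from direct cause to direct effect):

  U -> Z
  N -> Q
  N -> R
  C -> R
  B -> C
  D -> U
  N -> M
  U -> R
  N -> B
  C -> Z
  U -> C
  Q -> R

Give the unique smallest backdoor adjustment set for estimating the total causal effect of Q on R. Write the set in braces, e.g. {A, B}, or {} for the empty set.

{N}

Variables eligible for adjustment (non-descendants of Q, excluding Q and R): {B, C, D, M, N, U, Z}.
Backdoor paths from Q to R:
  P1: Q <- N -> B -> C <- U -> R
  P2: Q <- N -> B -> C -> R
  P3: Q <- N -> B -> C -> Z <- U -> R
  P4: Q <- N -> R
The empty set is not sufficient: P2 (Q <- N -> B -> C -> R) has no collider blocking it and no conditioned non-collider, so it is open.
Try {N}:
  P1: blocked at fork node N ∈ conditioning set.
  P2: blocked at fork node N ∈ conditioning set.
  P3: blocked at fork node N ∈ conditioning set.
  P4: blocked at fork node N ∈ conditioning set.
{N} contains no descendant of Q and blocks every backdoor path.
No other singleton works — e.g. {B} leaves P4 open — so {N} is the unique smallest valid adjustment set.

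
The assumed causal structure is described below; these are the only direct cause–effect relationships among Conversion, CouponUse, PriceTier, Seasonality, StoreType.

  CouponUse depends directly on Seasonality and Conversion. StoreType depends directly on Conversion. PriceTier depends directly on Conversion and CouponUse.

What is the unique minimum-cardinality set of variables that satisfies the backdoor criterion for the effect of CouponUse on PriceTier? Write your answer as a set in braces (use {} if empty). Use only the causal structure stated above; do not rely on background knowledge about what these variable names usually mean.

{Conversion}

Variables eligible for adjustment (non-descendants of CouponUse, excluding CouponUse and PriceTier): {Conversion, Seasonality, StoreType}.
Backdoor paths from CouponUse to PriceTier:
  P1: CouponUse <- Conversion -> PriceTier
The empty set is not sufficient: P1 (CouponUse <- Conversion -> PriceTier) has no collider blocking it and no conditioned non-collider, so it is open.
Try {Conversion}:
  P1: blocked at fork node Conversion ∈ conditioning set.
{Conversion} contains no descendant of CouponUse and blocks every backdoor path.
No other singleton works — e.g. {StoreType} leaves P1 open — so {Conversion} is the unique smallest valid adjustment set.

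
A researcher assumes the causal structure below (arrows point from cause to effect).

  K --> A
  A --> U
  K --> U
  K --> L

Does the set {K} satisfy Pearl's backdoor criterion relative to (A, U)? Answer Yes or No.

Backdoor paths from A to U (paths whose first edge points into A):
  P1: A <- K -> U
Condition 1 (no descendant of A in the set): holds — descendants of A are {U}; none are in {K}.
Condition 2 (every backdoor path blocked by {K}):
  P1: blocked at fork node K ∈ conditioning set.
{K} satisfies the backdoor criterion.

Yes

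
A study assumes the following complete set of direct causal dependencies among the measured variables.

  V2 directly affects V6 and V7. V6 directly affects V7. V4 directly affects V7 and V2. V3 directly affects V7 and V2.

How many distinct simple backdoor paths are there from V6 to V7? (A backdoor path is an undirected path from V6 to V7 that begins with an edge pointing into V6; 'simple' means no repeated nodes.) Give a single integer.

A backdoor path from V6 to V7 is any simple undirected path whose first edge points into V6 (i.e. leaves V6 via a parent).
Parents of V6: {V2}.
Enumerating:
  P1: V6 <- V2 <- V3 -> V7
  P2: V6 <- V2 <- V4 -> V7
  P3: V6 <- V2 -> V7
That exhausts the simple backdoor paths. Count: 3.

3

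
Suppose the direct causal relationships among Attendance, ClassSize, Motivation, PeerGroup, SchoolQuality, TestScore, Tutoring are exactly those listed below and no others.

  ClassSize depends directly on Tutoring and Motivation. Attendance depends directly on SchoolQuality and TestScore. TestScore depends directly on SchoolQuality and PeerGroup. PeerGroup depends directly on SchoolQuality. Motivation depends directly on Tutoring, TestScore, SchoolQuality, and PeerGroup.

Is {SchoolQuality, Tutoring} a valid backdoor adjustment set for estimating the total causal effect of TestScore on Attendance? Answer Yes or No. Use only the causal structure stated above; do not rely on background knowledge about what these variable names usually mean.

Yes

Backdoor paths from TestScore to Attendance (paths whose first edge points into TestScore):
  P1: TestScore <- SchoolQuality -> Attendance
  P2: TestScore <- PeerGroup <- SchoolQuality -> Attendance
  P3: TestScore <- PeerGroup -> Motivation <- SchoolQuality -> Attendance
Condition 1 (no descendant of TestScore in the set): holds — descendants of TestScore are {Attendance, ClassSize, Motivation}; none are in {SchoolQuality, Tutoring}.
Condition 2 (every backdoor path blocked by {SchoolQuality, Tutoring}):
  P1: blocked at fork node SchoolQuality ∈ conditioning set.
  P2: blocked at fork node SchoolQuality ∈ conditioning set.
  P3: blocked at collider Motivation (neither it nor any descendant is in the conditioning set).
{SchoolQuality, Tutoring} satisfies the backdoor criterion.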